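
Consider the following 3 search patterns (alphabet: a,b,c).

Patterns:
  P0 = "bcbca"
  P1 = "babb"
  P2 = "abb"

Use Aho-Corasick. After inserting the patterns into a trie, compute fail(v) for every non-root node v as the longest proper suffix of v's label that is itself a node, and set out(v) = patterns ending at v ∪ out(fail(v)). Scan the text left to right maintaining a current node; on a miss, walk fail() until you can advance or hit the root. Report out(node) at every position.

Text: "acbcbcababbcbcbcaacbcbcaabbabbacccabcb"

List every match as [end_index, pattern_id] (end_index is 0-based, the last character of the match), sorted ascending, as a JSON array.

Build:
Trie (insert patterns):
  n0 'ε': a→9 b→1
  n1 'b': a→6 c→2
  n2 'bc': b→3
  n3 'bcb': c→4
  n4 'bcbc': a→5
  n5 'bcbca': ·  ←P0
  n6 'ba': b→7
  n7 'bab': b→8
  n8 'babb': ·  ←P1
  n9 'a': b→10
  n10 'ab': b→11
  n11 'abb': ·  ←P2

Failure links (BFS by depth):
  fail(1) 'b': from fail(0)=0 chase 'b': 0 ⇒ 0;  out=∅∪out(0)=∅
  fail(9) 'a': from fail(0)=0 chase 'a': 0 ⇒ 0;  out=∅∪out(0)=∅
  fail(2) 'bc': from fail(1)=0 chase 'c': 0 ⇒ 0;  out=∅∪out(0)=∅
  fail(6) 'ba': from fail(1)=0 chase 'a': 0 ⇒ 9;  out=∅∪out(9)=∅
  fail(10) 'ab': from fail(9)=0 chase 'b': 0 ⇒ 1;  out=∅∪out(1)=∅
  fail(3) 'bcb': from fail(2)=0 chase 'b': 0 ⇒ 1;  out=∅∪out(1)=∅
  fail(7) 'bab': from fail(6)=9 chase 'b': 9 ⇒ 10;  out=∅∪out(10)=∅
  fail(11) 'abb': from fail(10)=1 chase 'b': 1→0 ⇒ 1;  out={2}∪out(1)={2}
  fail(4) 'bcbc': from fail(3)=1 chase 'c': 1 ⇒ 2;  out=∅∪out(2)=∅
  fail(8) 'babb': from fail(7)=10 chase 'b': 10 ⇒ 11;  out={1}∪out(11)={1,2}
  fail(5) 'bcbca': from fail(4)=2 chase 'a': 2→0 ⇒ 9;  out={0}∪out(9)={0}

Scan:
[0] read 'a'  n0⇒n9
[1] read 'c'  n9⇒n0 (fail-walked)
[2] read 'b'  n0⇒n1
[3] read 'c'  n1⇒n2
[4] read 'b'  n2⇒n3
[5] read 'c'  n3⇒n4
[6] read 'a'  n4⇒n5  ** P0@[2:6]
[7] read 'b'  n5⇒n10 (fail-walked)
[8] read 'a'  n10⇒n6 (fail-walked)
[9] read 'b'  n6⇒n7
[10] read 'b'  n7⇒n8  ** P1@[7:10],P2@[8:10]
[11] read 'c'  n8⇒n2 (fail-walked)
[12] read 'b'  n2⇒n3
[13] read 'c'  n3⇒n4
[14] read 'b'  n4⇒n3 (fail-walked)
[15] read 'c'  n3⇒n4
[16] read 'a'  n4⇒n5  ** P0@[12:16]
[17] read 'a'  n5⇒n9 (fail-walked)
[18] read 'c'  n9⇒n0 (fail-walked)
[19] read 'b'  n0⇒n1
[20] read 'c'  n1⇒n2
[21] read 'b'  n2⇒n3
[22] read 'c'  n3⇒n4
[23] read 'a'  n4⇒n5  ** P0@[19:23]
[24] read 'a'  n5⇒n9 (fail-walked)
[25] read 'b'  n9⇒n10
[26] read 'b'  n10⇒n11  ** P2@[24:26]
[27] read 'a'  n11⇒n6 (fail-walked)
[28] read 'b'  n6⇒n7
[29] read 'b'  n7⇒n8  ** P1@[26:29],P2@[27:29]
[30] read 'a'  n8⇒n6 (fail-walked)
[31] read 'c'  n6⇒n0 (fail-walked)
[32] read 'c'  n0⇒n0
[33] read 'c'  n0⇒n0
[34] read 'a'  n0⇒n9
[35] read 'b'  n9⇒n10
[36] read 'c'  n10⇒n2 (fail-walked)
[37] read 'b'  n2⇒n3

All matches (sorted): [[6,0],[10,1],[10,2],[16,0],[23,0],[26,2],[29,1],[29,2]]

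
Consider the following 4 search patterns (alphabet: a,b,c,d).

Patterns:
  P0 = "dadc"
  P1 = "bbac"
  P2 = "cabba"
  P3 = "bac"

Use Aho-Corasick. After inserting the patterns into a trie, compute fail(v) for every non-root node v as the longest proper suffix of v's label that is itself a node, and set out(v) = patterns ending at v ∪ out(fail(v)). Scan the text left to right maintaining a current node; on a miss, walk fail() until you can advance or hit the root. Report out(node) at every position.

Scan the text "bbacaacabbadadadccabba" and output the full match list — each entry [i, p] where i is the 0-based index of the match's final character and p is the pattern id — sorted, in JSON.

Build:
Trie (insert patterns):
  n0 'ε': b→5 c→9 d→1
  n1 'd': a→2
  n2 'da': d→3
  n3 'dad': c→4
  n4 'dadc': ·  [P0 ends]
  n5 'b': a→14 b→6
  n6 'bb': a→7
  n7 'bba': c→8
  n8 'bbac': ·  [P1 ends]
  n9 'c': a→10
  n10 'ca': b→11
  n11 'cab': b→12
  n12 'cabb': a→13
  n13 'cabba': ·  [P2 ends]
  n14 'ba': c→15
  n15 'bac': ·  [P3 ends]

Failure links (BFS by depth):
  fail(1) 'd': from fail(0)=0 chase 'd': 0 ⇒ 0;  out=∅∪out(0)=∅
  fail(5) 'b': from fail(0)=0 chase 'b': 0 ⇒ 0;  out=∅∪out(0)=∅
  fail(9) 'c': from fail(0)=0 chase 'c': 0 ⇒ 0;  out=∅∪out(0)=∅
  fail(2) 'da': from fail(1)=0 chase 'a': 0 ⇒ 0;  out=∅∪out(0)=∅
  fail(6) 'bb': from fail(5)=0 chase 'b': 0 ⇒ 5;  out=∅∪out(5)=∅
  fail(10) 'ca': from fail(9)=0 chase 'a': 0 ⇒ 0;  out=∅∪out(0)=∅
  fail(14) 'ba': from fail(5)=0 chase 'a': 0 ⇒ 0;  out=∅∪out(0)=∅
  fail(3) 'dad': from fail(2)=0 chase 'd': 0 ⇒ 1;  out=∅∪out(1)=∅
  fail(7) 'bba': from fail(6)=5 chase 'a': 5 ⇒ 14;  out=∅∪out(14)=∅
  fail(11) 'cab': from fail(10)=0 chase 'b': 0 ⇒ 5;  out=∅∪out(5)=∅
  fail(15) 'bac': from fail(14)=0 chase 'c': 0 ⇒ 9;  out={3}∪out(9)={3}
  fail(4) 'dadc': from fail(3)=1 chase 'c': 1→0 ⇒ 9;  out={0}∪out(9)={0}
  fail(8) 'bbac': from fail(7)=14 chase 'c': 14 ⇒ 15;  out={1}∪out(15)={1,3}
  fail(12) 'cabb': from fail(11)=5 chase 'b': 5 ⇒ 6;  out=∅∪out(6)=∅
  fail(13) 'cabba': from fail(12)=6 chase 'a': 6 ⇒ 7;  out={2}∪out(7)={2}

Run:
pos 0 'b': at 5
pos 1 'b': at 6
pos 2 'a': at 7
pos 3 'c': at 8  emit P1@[0:3],P3@[1:3]
pos 4 'a': at 10 (fail-walked)
pos 5 'a': at 0 (fail-walked)
pos 6 'c': at 9
pos 7 'a': at 10
pos 8 'b': at 11
pos 9 'b': at 12
pos 10 'a': at 13  emit P2@[6:10]
pos 11 'd': at 1 (fail-walked)
pos 12 'a': at 2
pos 13 'd': at 3
pos 14 'a': at 2 (fail-walked)
pos 15 'd': at 3
pos 16 'c': at 4  emit P0@[13:16]
pos 17 'c': at 9 (fail-walked)
pos 18 'a': at 10
pos 19 'b': at 11
pos 20 'b': at 12
pos 21 'a': at 13  emit P2@[17:21]

All matches (sorted): [[3,1],[3,3],[10,2],[16,0],[21,2]]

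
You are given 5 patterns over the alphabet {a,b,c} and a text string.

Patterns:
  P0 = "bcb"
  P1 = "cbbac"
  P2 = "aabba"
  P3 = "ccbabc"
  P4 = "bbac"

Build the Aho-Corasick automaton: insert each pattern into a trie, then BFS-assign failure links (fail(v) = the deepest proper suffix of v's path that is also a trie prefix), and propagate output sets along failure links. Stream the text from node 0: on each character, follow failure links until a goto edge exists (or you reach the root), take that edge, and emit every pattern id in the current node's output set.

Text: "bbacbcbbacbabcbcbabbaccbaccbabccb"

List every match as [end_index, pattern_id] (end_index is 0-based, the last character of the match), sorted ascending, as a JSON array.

Build automaton:
Trie nodes:
  0='ε' goto a→9 b→1 c→4
  1='b' goto b→19 c→2
  2='bc' goto b→3
  3='bcb' goto ·  ←P0
  4='c' goto b→5 c→14
  5='cb' goto b→6
  6='cbb' goto a→7
  7='cbba' goto c→8
  8='cbbac' goto ·  ←P1
  9='a' goto a→10
  10='aa' goto b→11
  11='aab' goto b→12
  12='aabb' goto a→13
  13='aabba' goto ·  ←P2
  14='cc' goto b→15
  15='ccb' goto a→16
  16='ccba' goto b→17
  17='ccbab' goto c→18
  18='ccbabc' goto ·  ←P3
  19='bb' goto a→20
  20='bba' goto c→21
  21='bbac' goto ·  ←P4

BFS fail/out derivation:
  fail(1) 'b': from fail(0)=0 chase 'b': 0 ⇒ 0;  out=∅∪out(0)=∅
  fail(4) 'c': from fail(0)=0 chase 'c': 0 ⇒ 0;  out=∅∪out(0)=∅
  fail(9) 'a': from fail(0)=0 chase 'a': 0 ⇒ 0;  out=∅∪out(0)=∅
  fail(2) 'bc': from fail(1)=0 chase 'c': 0 ⇒ 4;  out=∅∪out(4)=∅
  fail(5) 'cb': from fail(4)=0 chase 'b': 0 ⇒ 1;  out=∅∪out(1)=∅
  fail(10) 'aa': from fail(9)=0 chase 'a': 0 ⇒ 9;  out=∅∪out(9)=∅
  fail(14) 'cc': from fail(4)=0 chase 'c': 0 ⇒ 4;  out=∅∪out(4)=∅
  fail(19) 'bb': from fail(1)=0 chase 'b': 0 ⇒ 1;  out=∅∪out(1)=∅
  fail(3) 'bcb': from fail(2)=4 chase 'b': 4 ⇒ 5;  out={0}∪out(5)={0}
  fail(6) 'cbb': from fail(5)=1 chase 'b': 1 ⇒ 19;  out=∅∪out(19)=∅
  fail(11) 'aab': from fail(10)=9 chase 'b': 9→0 ⇒ 1;  out=∅∪out(1)=∅
  fail(15) 'ccb': from fail(14)=4 chase 'b': 4 ⇒ 5;  out=∅∪out(5)=∅
  fail(20) 'bba': from fail(19)=1 chase 'a': 1→0 ⇒ 9;  out=∅∪out(9)=∅
  fail(7) 'cbba': from fail(6)=19 chase 'a': 19 ⇒ 20;  out=∅∪out(20)=∅
  fail(12) 'aabb': from fail(11)=1 chase 'b': 1 ⇒ 19;  out=∅∪out(19)=∅
  fail(16) 'ccba': from fail(15)=5 chase 'a': 5→1→0 ⇒ 9;  out=∅∪out(9)=∅
  fail(21) 'bbac': from fail(20)=9 chase 'c': 9→0 ⇒ 4;  out={4}∪out(4)={4}
  fail(8) 'cbbac': from fail(7)=20 chase 'c': 20 ⇒ 21;  out={1}∪out(21)={1,4}
  fail(13) 'aabba': from fail(12)=19 chase 'a': 19 ⇒ 20;  out={2}∪out(20)={2}
  fail(17) 'ccbab': from fail(16)=9 chase 'b': 9→0 ⇒ 1;  out=∅∪out(1)=∅
  fail(18) 'ccbabc': from fail(17)=1 chase 'c': 1 ⇒ 2;  out={3}∪out(2)={3}

Text stream:
[0] read 'b'  n0⇒n1
[1] read 'b'  n1⇒n19
[2] read 'a'  n19⇒n20
[3] read 'c'  n20⇒n21  emit P4@[0:3]
[4] read 'b'  n21⇒n5 (via fail)
[5] read 'c'  n5⇒n2 (via fail)
[6] read 'b'  n2⇒n3  emit P0@[4:6]
[7] read 'b'  n3⇒n6 (via fail)
[8] read 'a'  n6⇒n7
[9] read 'c'  n7⇒n8  emit P1@[5:9],P4@[6:9]
[10] read 'b'  n8⇒n5 (via fail)
[11] read 'a'  n5⇒n9 (via fail)
[12] read 'b'  n9⇒n1 (via fail)
[13] read 'c'  n1⇒n2
[14] read 'b'  n2⇒n3  emit P0@[12:14]
[15] read 'c'  n3⇒n2 (via fail)
[16] read 'b'  n2⇒n3  emit P0@[14:16]
[17] read 'a'  n3⇒n9 (via fail)
[18] read 'b'  n9⇒n1 (via fail)
[19] read 'b'  n1⇒n19
[20] read 'a'  n19⇒n20
[21] read 'c'  n20⇒n21  emit P4@[18:21]
[22] read 'c'  n21⇒n14 (via fail)
[23] read 'b'  n14⇒n15
[24] read 'a'  n15⇒n16
[25] read 'c'  n16⇒n4 (via fail)
[26] read 'c'  n4⇒n14
[27] read 'b'  n14⇒n15
[28] read 'a'  n15⇒n16
[29] read 'b'  n16⇒n17
[30] read 'c'  n17⇒n18  emit P3@[25:30]
[31] read 'c'  n18⇒n14 (via fail)
[32] read 'b'  n14⇒n15

Matches: [[3,4],[6,0],[9,1],[9,4],[14,0],[16,0],[21,4],[30,3]]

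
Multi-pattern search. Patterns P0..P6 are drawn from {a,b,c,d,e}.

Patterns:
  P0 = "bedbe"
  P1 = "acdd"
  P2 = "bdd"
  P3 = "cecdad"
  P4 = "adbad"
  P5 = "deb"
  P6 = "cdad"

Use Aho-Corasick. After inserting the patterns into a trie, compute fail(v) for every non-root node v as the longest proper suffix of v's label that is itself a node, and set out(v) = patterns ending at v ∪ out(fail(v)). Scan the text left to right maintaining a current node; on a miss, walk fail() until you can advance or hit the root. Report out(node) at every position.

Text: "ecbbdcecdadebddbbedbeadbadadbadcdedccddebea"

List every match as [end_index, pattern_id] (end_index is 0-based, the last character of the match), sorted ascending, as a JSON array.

Build automaton:
Trie nodes:
  0='ε' goto a→6 b→1 c→12 d→22
  1='b' goto d→10 e→2
  2='be' goto d→3
  3='bed' goto b→4
  4='bedb' goto e→5
  5='bedbe' goto ·  ←P0
  6='a' goto c→7 d→18
  7='ac' goto d→8
  8='acd' goto d→9
  9='acdd' goto ·  ←P1
  10='bd' goto d→11
  11='bdd' goto ·  ←P2
  12='c' goto d→25 e→13
  13='ce' goto c→14
  14='cec' goto d→15
  15='cecd' goto a→16
  16='cecda' goto d→17
  17='cecdad' goto ·  ←P3
  18='ad' goto b→19
  19='adb' goto a→20
  20='adba' goto d→21
  21='adbad' goto ·  ←P4
  22='d' goto e→23
  23='de' goto b→24
  24='deb' goto ·  ←P5
  25='cd' goto a→26
  26='cda' goto d→27
  27='cdad' goto ·  ←P6

BFS fail/out derivation:
  n1('b'): parent n0 fail=0; on 'b' 0 → fail=0;  out ∅∪∅=∅
  n6('a'): parent n0 fail=0; on 'a' 0 → fail=0;  out ∅∪∅=∅
  n12('c'): parent n0 fail=0; on 'c' 0 → fail=0;  out ∅∪∅=∅
  n22('d'): parent n0 fail=0; on 'd' 0 → fail=0;  out ∅∪∅=∅
  n2('be'): parent n1 fail=0; on 'e' 0 → fail=0;  out ∅∪∅=∅
  n7('ac'): parent n6 fail=0; on 'c' 0 → fail=12;  out ∅∪∅=∅
  n10('bd'): parent n1 fail=0; on 'd' 0 → fail=22;  out ∅∪∅=∅
  n13('ce'): parent n12 fail=0; on 'e' 0 → fail=0;  out ∅∪∅=∅
  n18('ad'): parent n6 fail=0; on 'd' 0 → fail=22;  out ∅∪∅=∅
  n23('de'): parent n22 fail=0; on 'e' 0 → fail=0;  out ∅∪∅=∅
  n25('cd'): parent n12 fail=0; on 'd' 0 → fail=22;  out ∅∪∅=∅
  n3('bed'): parent n2 fail=0; on 'd' 0 → fail=22;  out ∅∪∅=∅
  n8('acd'): parent n7 fail=12; on 'd' 12 → fail=25;  out ∅∪∅=∅
  n11('bdd'): parent n10 fail=22; on 'd' 22→0 → fail=22;  out {2}∪∅={2}
  n14('cec'): parent n13 fail=0; on 'c' 0 → fail=12;  out ∅∪∅=∅
  n19('adb'): parent n18 fail=22; on 'b' 22→0 → fail=1;  out ∅∪∅=∅
  n24('deb'): parent n23 fail=0; on 'b' 0 → fail=1;  out {5}∪∅={5}
  n26('cda'): parent n25 fail=22; on 'a' 22→0 → fail=6;  out ∅∪∅=∅
  n4('bedb'): parent n3 fail=22; on 'b' 22→0 → fail=1;  out ∅∪∅=∅
  n9('acdd'): parent n8 fail=25; on 'd' 25→22→0 → fail=22;  out {1}∪∅={1}
  n15('cecd'): parent n14 fail=12; on 'd' 12 → fail=25;  out ∅∪∅=∅
  n20('adba'): parent n19 fail=1; on 'a' 1→0 → fail=6;  out ∅∪∅=∅
  n27('cdad'): parent n26 fail=6; on 'd' 6 → fail=18;  out {6}∪∅={6}
  n5('bedbe'): parent n4 fail=1; on 'e' 1 → fail=2;  out {0}∪∅={0}
  n16('cecda'): parent n15 fail=25; on 'a' 25 → fail=26;  out ∅∪∅=∅
  n21('adbad'): parent n20 fail=6; on 'd' 6 → fail=18;  out {4}∪∅={4}
  n17('cecdad'): parent n16 fail=26; on 'd' 26 → fail=27;  out {3}∪{6}={3,6}

Run:
pos 0 'e': at 0
pos 1 'c': at 12
pos 2 'b': at 1 (fail-walked)
pos 3 'b': at 1 (fail-walked)
pos 4 'd': at 10
pos 5 'c': at 12 (fail-walked)
pos 6 'e': at 13
pos 7 'c': at 14
pos 8 'd': at 15
pos 9 'a': at 16
pos 10 'd': at 17  → match P3@[5:10],P6@[7:10]
pos 11 'e': at 23 (fail-walked)
pos 12 'b': at 24  → match P5@[10:12]
pos 13 'd': at 10 (fail-walked)
pos 14 'd': at 11  → match P2@[12:14]
pos 15 'b': at 1 (fail-walked)
pos 16 'b': at 1 (fail-walked)
pos 17 'e': at 2
pos 18 'd': at 3
pos 19 'b': at 4
pos 20 'e': at 5  → match P0@[16:20]
pos 21 'a': at 6 (fail-walked)
pos 22 'd': at 18
pos 23 'b': at 19
pos 24 'a': at 20
pos 25 'd': at 21  → match P4@[21:25]
pos 26 'a': at 6 (fail-walked)
pos 27 'd': at 18
pos 28 'b': at 19
pos 29 'a': at 20
pos 30 'd': at 21  → match P4@[26:30]
pos 31 'c': at 12 (fail-walked)
pos 32 'd': at 25
pos 33 'e': at 23 (fail-walked)
pos 34 'd': at 22 (fail-walked)
pos 35 'c': at 12 (fail-walked)
pos 36 'c': at 12 (fail-walked)
pos 37 'd': at 25
pos 38 'd': at 22 (fail-walked)
pos 39 'e': at 23
pos 40 'b': at 24  → match P5@[38:40]
pos 41 'e': at 2 (fail-walked)
pos 42 'a': at 6 (fail-walked)

All matches (sorted): [[10,3],[10,6],[12,5],[14,2],[20,0],[25,4],[30,4],[40,5]]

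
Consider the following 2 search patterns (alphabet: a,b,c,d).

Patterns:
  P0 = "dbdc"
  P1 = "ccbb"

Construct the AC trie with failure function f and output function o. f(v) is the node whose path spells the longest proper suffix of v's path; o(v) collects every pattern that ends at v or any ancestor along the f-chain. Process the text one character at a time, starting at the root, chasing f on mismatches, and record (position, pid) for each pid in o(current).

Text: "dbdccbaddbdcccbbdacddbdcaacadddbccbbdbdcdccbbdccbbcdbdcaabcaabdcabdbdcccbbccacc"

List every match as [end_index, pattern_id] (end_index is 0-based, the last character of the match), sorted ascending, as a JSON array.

Build automaton:
Trie (insert patterns):
  0='ε' goto c→5 d→1
  1='d' goto b→2
  2='db' goto d→3
  3='dbd' goto c→4
  4='dbdc' goto ·  ←P0
  5='c' goto c→6
  6='cc' goto b→7
  7='ccb' goto b→8
  8='ccbb' goto ·  ←P1

BFS fail/out derivation:
  fail(1) 'd': from fail(0)=0 chase 'd': 0 ⇒ 0;  out=∅∪out(0)=∅
  fail(5) 'c': from fail(0)=0 chase 'c': 0 ⇒ 0;  out=∅∪out(0)=∅
  fail(2) 'db': from fail(1)=0 chase 'b': 0 ⇒ 0;  out=∅∪out(0)=∅
  fail(6) 'cc': from fail(5)=0 chase 'c': 0 ⇒ 5;  out=∅∪out(5)=∅
  fail(3) 'dbd': from fail(2)=0 chase 'd': 0 ⇒ 1;  out=∅∪out(1)=∅
  fail(7) 'ccb': from fail(6)=5 chase 'b': 5→0 ⇒ 0;  out=∅∪out(0)=∅
  fail(4) 'dbdc': from fail(3)=1 chase 'c': 1→0 ⇒ 5;  out={0}∪out(5)={0}
  fail(8) 'ccbb': from fail(7)=0 chase 'b': 0 ⇒ 0;  out={1}∪out(0)={1}

Run:
pos 0 'd': at 1
pos 1 'b': at 2
pos 2 'd': at 3
pos 3 'c': at 4  ** P0@[0:3]
pos 4 'c': at 6 (fail-walked)
pos 5 'b': at 7
pos 6 'a': at 0 (fail-walked)
pos 7 'd': at 1
pos 8 'd': at 1 (fail-walked)
pos 9 'b': at 2
pos 10 'd': at 3
pos 11 'c': at 4  ** P0@[8:11]
pos 12 'c': at 6 (fail-walked)
pos 13 'c': at 6 (fail-walked)
pos 14 'b': at 7
pos 15 'b': at 8  ** P1@[12:15]
pos 16 'd': at 1 (fail-walked)
pos 17 'a': at 0 (fail-walked)
pos 18 'c': at 5
pos 19 'd': at 1 (fail-walked)
pos 20 'd': at 1 (fail-walked)
pos 21 'b': at 2
pos 22 'd': at 3
pos 23 'c': at 4  ** P0@[20:23]
pos 24 'a': at 0 (fail-walked)
pos 25 'a': at 0
pos 26 'c': at 5
pos 27 'a': at 0 (fail-walked)
pos 28 'd': at 1
pos 29 'd': at 1 (fail-walked)
pos 30 'd': at 1 (fail-walked)
pos 31 'b': at 2
pos 32 'c': at 5 (fail-walked)
pos 33 'c': at 6
pos 34 'b': at 7
pos 35 'b': at 8  ** P1@[32:35]
pos 36 'd': at 1 (fail-walked)
pos 37 'b': at 2
pos 38 'd': at 3
pos 39 'c': at 4  ** P0@[36:39]
pos 40 'd': at 1 (fail-walked)
pos 41 'c': at 5 (fail-walked)
pos 42 'c': at 6
pos 43 'b': at 7
pos 44 'b': at 8  ** P1@[41:44]
pos 45 'd': at 1 (fail-walked)
pos 46 'c': at 5 (fail-walked)
pos 47 'c': at 6
pos 48 'b': at 7
pos 49 'b': at 8  ** P1@[46:49]
pos 50 'c': at 5 (fail-walked)
pos 51 'd': at 1 (fail-walked)
pos 52 'b': at 2
pos 53 'd': at 3
pos 54 'c': at 4  ** P0@[51:54]
pos 55 'a': at 0 (fail-walked)
pos 56 'a': at 0
pos 57 'b': at 0
pos 58 'c': at 5
pos 59 'a': at 0 (fail-walked)
pos 60 'a': at 0
pos 61 'b': at 0
pos 62 'd': at 1
pos 63 'c': at 5 (fail-walked)
pos 64 'a': at 0 (fail-walked)
pos 65 'b': at 0
pos 66 'd': at 1
pos 67 'b': at 2
pos 68 'd': at 3
pos 69 'c': at 4  ** P0@[66:69]
pos 70 'c': at 6 (fail-walked)
pos 71 'c': at 6 (fail-walked)
pos 72 'b': at 7
pos 73 'b': at 8  ** P1@[70:73]
pos 74 'c': at 5 (fail-walked)
pos 75 'c': at 6
pos 76 'a': at 0 (fail-walked)
pos 77 'c': at 5
pos 78 'c': at 6

Result: [[3,0],[11,0],[15,1],[23,0],[35,1],[39,0],[44,1],[49,1],[54,0],[69,0],[73,1]]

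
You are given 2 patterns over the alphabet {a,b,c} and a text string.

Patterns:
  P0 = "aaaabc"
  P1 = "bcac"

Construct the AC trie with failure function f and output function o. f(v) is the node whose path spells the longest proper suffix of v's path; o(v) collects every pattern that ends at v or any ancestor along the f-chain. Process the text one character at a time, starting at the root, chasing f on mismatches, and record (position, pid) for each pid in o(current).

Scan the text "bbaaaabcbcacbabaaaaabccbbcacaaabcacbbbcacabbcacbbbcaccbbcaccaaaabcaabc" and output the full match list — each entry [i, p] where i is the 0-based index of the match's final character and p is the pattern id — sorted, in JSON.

Construct AC machine:
Trie nodes:
  0='ε' goto a→1 b→7
  1='a' goto a→2
  2='aa' goto a→3
  3='aaa' goto a→4
  4='aaaa' goto b→5
  5='aaaab' goto c→6
  6='aaaabc' goto ·  ←P0
  7='b' goto c→8
  8='bc' goto a→9
  9='bca' goto c→10
  10='bcac' goto ·  ←P1

Failure links (BFS by depth):
  n1('a'): parent n0 fail=0; on 'a' 0 → fail=0;  out ∅∪∅=∅
  n7('b'): parent n0 fail=0; on 'b' 0 → fail=0;  out ∅∪∅=∅
  n2('aa'): parent n1 fail=0; on 'a' 0 → fail=1;  out ∅∪∅=∅
  n8('bc'): parent n7 fail=0; on 'c' 0 → fail=0;  out ∅∪∅=∅
  n3('aaa'): parent n2 fail=1; on 'a' 1 → fail=2;  out ∅∪∅=∅
  n9('bca'): parent n8 fail=0; on 'a' 0 → fail=1;  out ∅∪∅=∅
  n4('aaaa'): parent n3 fail=2; on 'a' 2 → fail=3;  out ∅∪∅=∅
  n10('bcac'): parent n9 fail=1; on 'c' 1→0 → fail=0;  out {1}∪∅={1}
  n5('aaaab'): parent n4 fail=3; on 'b' 3→2→1→0 → fail=7;  out ∅∪∅=∅
  n6('aaaabc'): parent n5 fail=7; on 'c' 7 → fail=8;  out {0}∪∅={0}

Run:
pos 0 'b': at 7
pos 1 'b': at 7 (fail-walked)
pos 2 'a': at 1 (fail-walked)
pos 3 'a': at 2
pos 4 'a': at 3
pos 5 'a': at 4
pos 6 'b': at 5
pos 7 'c': at 6  → match P0@[2:7]
pos 8 'b': at 7 (fail-walked)
pos 9 'c': at 8
pos 10 'a': at 9
pos 11 'c': at 10  → match P1@[8:11]
pos 12 'b': at 7 (fail-walked)
pos 13 'a': at 1 (fail-walked)
pos 14 'b': at 7 (fail-walked)
pos 15 'a': at 1 (fail-walked)
pos 16 'a': at 2
pos 17 'a': at 3
pos 18 'a': at 4
pos 19 'a': at 4 (fail-walked)
pos 20 'b': at 5
pos 21 'c': at 6  → match P0@[16:21]
pos 22 'c': at 0 (fail-walked)
pos 23 'b': at 7
pos 24 'b': at 7 (fail-walked)
pos 25 'c': at 8
pos 26 'a': at 9
pos 27 'c': at 10  → match P1@[24:27]
pos 28 'a': at 1 (fail-walked)
pos 29 'a': at 2
pos 30 'a': at 3
pos 31 'b': at 7 (fail-walked)
pos 32 'c': at 8
pos 33 'a': at 9
pos 34 'c': at 10  → match P1@[31:34]
pos 35 'b': at 7 (fail-walked)
pos 36 'b': at 7 (fail-walked)
pos 37 'b': at 7 (fail-walked)
pos 38 'c': at 8
pos 39 'a': at 9
pos 40 'c': at 10  → match P1@[37:40]
pos 41 'a': at 1 (fail-walked)
pos 42 'b': at 7 (fail-walked)
pos 43 'b': at 7 (fail-walked)
pos 44 'c': at 8
pos 45 'a': at 9
pos 46 'c': at 10  → match P1@[43:46]
pos 47 'b': at 7 (fail-walked)
pos 48 'b': at 7 (fail-walked)
pos 49 'b': at 7 (fail-walked)
pos 50 'c': at 8
pos 51 'a': at 9
pos 52 'c': at 10  → match P1@[49:52]
pos 53 'c': at 0 (fail-walked)
pos 54 'b': at 7
pos 55 'b': at 7 (fail-walked)
pos 56 'c': at 8
pos 57 'a': at 9
pos 58 'c': at 10  → match P1@[55:58]
pos 59 'c': at 0 (fail-walked)
pos 60 'a': at 1
pos 61 'a': at 2
pos 62 'a': at 3
pos 63 'a': at 4
pos 64 'b': at 5
pos 65 'c': at 6  → match P0@[60:65]
pos 66 'a': at 9 (fail-walked)
pos 67 'a': at 2 (fail-walked)
pos 68 'b': at 7 (fail-walked)
pos 69 'c': at 8

Result: [[7,0],[11,1],[21,0],[27,1],[34,1],[40,1],[46,1],[52,1],[58,1],[65,0]]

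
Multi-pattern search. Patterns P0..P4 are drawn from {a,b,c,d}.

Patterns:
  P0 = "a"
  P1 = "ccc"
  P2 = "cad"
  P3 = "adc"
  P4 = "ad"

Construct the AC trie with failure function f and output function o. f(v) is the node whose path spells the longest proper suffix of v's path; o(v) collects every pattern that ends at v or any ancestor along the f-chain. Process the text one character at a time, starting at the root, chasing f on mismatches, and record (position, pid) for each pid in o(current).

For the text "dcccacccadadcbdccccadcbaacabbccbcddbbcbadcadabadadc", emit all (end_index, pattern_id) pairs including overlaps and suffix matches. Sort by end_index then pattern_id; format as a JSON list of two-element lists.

Build:
Trie nodes:
  n0 'ε': a→1 c→2
  n1 'a': d→7  [P0 ends]
  n2 'c': a→5 c→3
  n3 'cc': c→4
  n4 'ccc': ·  [P1 ends]
  n5 'ca': d→6
  n6 'cad': ·  [P2 ends]
  n7 'ad': c→8  [P4 ends]
  n8 'adc': ·  [P3 ends]

BFS fail/out derivation:
  n1('a'): parent n0 fail=0; on 'a' 0 → fail=0;  out {0}∪∅={0}
  n2('c'): parent n0 fail=0; on 'c' 0 → fail=0;  out ∅∪∅=∅
  n3('cc'): parent n2 fail=0; on 'c' 0 → fail=2;  out ∅∪∅=∅
  n5('ca'): parent n2 fail=0; on 'a' 0 → fail=1;  out ∅∪{0}={0}
  n7('ad'): parent n1 fail=0; on 'd' 0 → fail=0;  out {4}∪∅={4}
  n4('ccc'): parent n3 fail=2; on 'c' 2 → fail=3;  out {1}∪∅={1}
  n6('cad'): parent n5 fail=1; on 'd' 1 → fail=7;  out {2}∪{4}={2,4}
  n8('adc'): parent n7 fail=0; on 'c' 0 → fail=2;  out {3}∪∅={3}

Text stream:
pos 0 'd': at 0
pos 1 'c': at 2
pos 2 'c': at 3
pos 3 'c': at 4  emit P1@[1:3]
pos 4 'a': at 5 (fail-walked)  emit P0@[4:4]
pos 5 'c': at 2 (fail-walked)
pos 6 'c': at 3
pos 7 'c': at 4  emit P1@[5:7]
pos 8 'a': at 5 (fail-walked)  emit P0@[8:8]
pos 9 'd': at 6  emit P2@[7:9],P4@[8:9]
pos 10 'a': at 1 (fail-walked)  emit P0@[10:10]
pos 11 'd': at 7  emit P4@[10:11]
pos 12 'c': at 8  emit P3@[10:12]
pos 13 'b': at 0 (fail-walked)
pos 14 'd': at 0
pos 15 'c': at 2
pos 16 'c': at 3
pos 17 'c': at 4  emit P1@[15:17]
pos 18 'c': at 4 (fail-walked)  emit P1@[16:18]
pos 19 'a': at 5 (fail-walked)  emit P0@[19:19]
pos 20 'd': at 6  emit P2@[18:20],P4@[19:20]
pos 21 'c': at 8 (fail-walked)  emit P3@[19:21]
pos 22 'b': at 0 (fail-walked)
pos 23 'a': at 1  emit P0@[23:23]
pos 24 'a': at 1 (fail-walked)  emit P0@[24:24]
pos 25 'c': at 2 (fail-walked)
pos 26 'a': at 5  emit P0@[26:26]
pos 27 'b': at 0 (fail-walked)
pos 28 'b': at 0
pos 29 'c': at 2
pos 30 'c': at 3
pos 31 'b': at 0 (fail-walked)
pos 32 'c': at 2
pos 33 'd': at 0 (fail-walked)
pos 34 'd': at 0
pos 35 'b': at 0
pos 36 'b': at 0
pos 37 'c': at 2
pos 38 'b': at 0 (fail-walked)
pos 39 'a': at 1  emit P0@[39:39]
pos 40 'd': at 7  emit P4@[39:40]
pos 41 'c': at 8  emit P3@[39:41]
pos 42 'a': at 5 (fail-walked)  emit P0@[42:42]
pos 43 'd': at 6  emit P2@[41:43],P4@[42:43]
pos 44 'a': at 1 (fail-walked)  emit P0@[44:44]
pos 45 'b': at 0 (fail-walked)
pos 46 'a': at 1  emit P0@[46:46]
pos 47 'd': at 7  emit P4@[46:47]
pos 48 'a': at 1 (fail-walked)  emit P0@[48:48]
pos 49 'd': at 7  emit P4@[48:49]
pos 50 'c': at 8  emit P3@[48:50]

Matches: [[3,1],[4,0],[7,1],[8,0],[9,2],[9,4],[10,0],[11,4],[12,3],[17,1],[18,1],[19,0],[20,2],[20,4],[21,3],[23,0],[24,0],[26,0],[39,0],[40,4],[41,3],[42,0],[43,2],[43,4],[44,0],[46,0],[47,4],[48,0],[49,4],[50,3]]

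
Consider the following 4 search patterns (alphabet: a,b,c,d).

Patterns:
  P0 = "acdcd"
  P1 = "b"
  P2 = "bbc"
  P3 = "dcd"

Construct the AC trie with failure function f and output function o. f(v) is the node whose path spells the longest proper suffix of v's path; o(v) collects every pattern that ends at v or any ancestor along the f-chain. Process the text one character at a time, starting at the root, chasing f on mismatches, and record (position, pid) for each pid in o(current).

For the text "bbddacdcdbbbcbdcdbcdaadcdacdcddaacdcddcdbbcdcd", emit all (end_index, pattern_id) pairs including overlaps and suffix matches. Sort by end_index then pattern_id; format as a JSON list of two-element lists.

Construct AC machine:
Trie (insert patterns):
  n0 'ε': a→1 b→6 d→9
  n1 'a': c→2
  n2 'ac': d→3
  n3 'acd': c→4
  n4 'acdc': d→5
  n5 'acdcd': ·  ←P0
  n6 'b': b→7  ←P1
  n7 'bb': c→8
  n8 'bbc': ·  ←P2
  n9 'd': c→10
  n10 'dc': d→11
  n11 'dcd': ·  ←P3

Failure links (BFS by depth):
  n1('a'): parent n0 fail=0; on 'a' 0 → fail=0;  out ∅∪∅=∅
  n6('b'): parent n0 fail=0; on 'b' 0 → fail=0;  out {1}∪∅={1}
  n9('d'): parent n0 fail=0; on 'd' 0 → fail=0;  out ∅∪∅=∅
  n2('ac'): parent n1 fail=0; on 'c' 0 → fail=0;  out ∅∪∅=∅
  n7('bb'): parent n6 fail=0; on 'b' 0 → fail=6;  out ∅∪{1}={1}
  n10('dc'): parent n9 fail=0; on 'c' 0 → fail=0;  out ∅∪∅=∅
  n3('acd'): parent n2 fail=0; on 'd' 0 → fail=9;  out ∅∪∅=∅
  n8('bbc'): parent n7 fail=6; on 'c' 6→0 → fail=0;  out {2}∪∅={2}
  n11('dcd'): parent n10 fail=0; on 'd' 0 → fail=9;  out {3}∪∅={3}
  n4('acdc'): parent n3 fail=9; on 'c' 9 → fail=10;  out ∅∪∅=∅
  n5('acdcd'): parent n4 fail=10; on 'd' 10 → fail=11;  out {0}∪{3}={0,3}

Text stream:
[0] read 'b'  n0⇒n6  → match P1@[0:0]
[1] read 'b'  n6⇒n7  → match P1@[1:1]
[2] read 'd'  n7⇒n9 (fail-walked)
[3] read 'd'  n9⇒n9 (fail-walked)
[4] read 'a'  n9⇒n1 (fail-walked)
[5] read 'c'  n1⇒n2
[6] read 'd'  n2⇒n3
[7] read 'c'  n3⇒n4
[8] read 'd'  n4⇒n5  → match P0@[4:8],P3@[6:8]
[9] read 'b'  n5⇒n6 (fail-walked)  → match P1@[9:9]
[10] read 'b'  n6⇒n7  → match P1@[10:10]
[11] read 'b'  n7⇒n7 (fail-walked)  → match P1@[11:11]
[12] read 'c'  n7⇒n8  → match P2@[10:12]
[13] read 'b'  n8⇒n6 (fail-walked)  → match P1@[13:13]
[14] read 'd'  n6⇒n9 (fail-walked)
[15] read 'c'  n9⇒n10
[16] read 'd'  n10⇒n11  → match P3@[14:16]
[17] read 'b'  n11⇒n6 (fail-walked)  → match P1@[17:17]
[18] read 'c'  n6⇒n0 (fail-walked)
[19] read 'd'  n0⇒n9
[20] read 'a'  n9⇒n1 (fail-walked)
[21] read 'a'  n1⇒n1 (fail-walked)
[22] read 'd'  n1⇒n9 (fail-walked)
[23] read 'c'  n9⇒n10
[24] read 'd'  n10⇒n11  → match P3@[22:24]
[25] read 'a'  n11⇒n1 (fail-walked)
[26] read 'c'  n1⇒n2
[27] read 'd'  n2⇒n3
[28] read 'c'  n3⇒n4
[29] read 'd'  n4⇒n5  → match P0@[25:29],P3@[27:29]
[30] read 'd'  n5⇒n9 (fail-walked)
[31] read 'a'  n9⇒n1 (fail-walked)
[32] read 'a'  n1⇒n1 (fail-walked)
[33] read 'c'  n1⇒n2
[34] read 'd'  n2⇒n3
[35] read 'c'  n3⇒n4
[36] read 'd'  n4⇒n5  → match P0@[32:36],P3@[34:36]
[37] read 'd'  n5⇒n9 (fail-walked)
[38] read 'c'  n9⇒n10
[39] read 'd'  n10⇒n11  → match P3@[37:39]
[40] read 'b'  n11⇒n6 (fail-walked)  → match P1@[40:40]
[41] read 'b'  n6⇒n7  → match P1@[41:41]
[42] read 'c'  n7⇒n8  → match P2@[40:42]
[43] read 'd'  n8⇒n9 (fail-walked)
[44] read 'c'  n9⇒n10
[45] read 'd'  n10⇒n11  → match P3@[43:45]

Result: [[0,1],[1,1],[8,0],[8,3],[9,1],[10,1],[11,1],[12,2],[13,1],[16,3],[17,1],[24,3],[29,0],[29,3],[36,0],[36,3],[39,3],[40,1],[41,1],[42,2],[45,3]]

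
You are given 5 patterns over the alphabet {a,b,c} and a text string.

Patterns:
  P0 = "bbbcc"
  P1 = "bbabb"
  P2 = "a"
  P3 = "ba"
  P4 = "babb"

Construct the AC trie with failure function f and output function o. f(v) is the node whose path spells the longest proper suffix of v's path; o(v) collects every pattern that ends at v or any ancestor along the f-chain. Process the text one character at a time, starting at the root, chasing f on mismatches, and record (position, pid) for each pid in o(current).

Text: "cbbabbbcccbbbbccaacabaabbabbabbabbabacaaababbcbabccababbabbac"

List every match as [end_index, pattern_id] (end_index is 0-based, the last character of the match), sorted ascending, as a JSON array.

Construct AC machine:
Trie nodes:
  n0 'ε': a→9 b→1
  n1 'b': a→10 b→2
  n2 'bb': a→6 b→3
  n3 'bbb': c→4
  n4 'bbbc': c→5
  n5 'bbbcc': ·  ←P0
  n6 'bba': b→7
  n7 'bbab': b→8
  n8 'bbabb': ·  ←P1
  n9 'a': ·  ←P2
  n10 'ba': b→11  ←P3
  n11 'bab': b→12
  n12 'babb': ·  ←P4

BFS fail/out derivation:
  n1('b'): parent n0 fail=0; on 'b' 0 → fail=0;  out ∅∪∅=∅
  n9('a'): parent n0 fail=0; on 'a' 0 → fail=0;  out {2}∪∅={2}
  n2('bb'): parent n1 fail=0; on 'b' 0 → fail=1;  out ∅∪∅=∅
  n10('ba'): parent n1 fail=0; on 'a' 0 → fail=9;  out {3}∪{2}={2,3}
  n3('bbb'): parent n2 fail=1; on 'b' 1 → fail=2;  out ∅∪∅=∅
  n6('bba'): parent n2 fail=1; on 'a' 1 → fail=10;  out ∅∪{2,3}={2,3}
  n11('bab'): parent n10 fail=9; on 'b' 9→0 → fail=1;  out ∅∪∅=∅
  n4('bbbc'): parent n3 fail=2; on 'c' 2→1→0 → fail=0;  out ∅∪∅=∅
  n7('bbab'): parent n6 fail=10; on 'b' 10 → fail=11;  out ∅∪∅=∅
  n12('babb'): parent n11 fail=1; on 'b' 1 → fail=2;  out {4}∪∅={4}
  n5('bbbcc'): parent n4 fail=0; on 'c' 0 → fail=0;  out {0}∪∅={0}
  n8('bbabb'): parent n7 fail=11; on 'b' 11 → fail=12;  out {1}∪{4}={1,4}

Text stream:
[0] read 'c'  n0⇒n0
[1] read 'b'  n0⇒n1
[2] read 'b'  n1⇒n2
[3] read 'a'  n2⇒n6  → match P2@[3:3],P3@[2:3]
[4] read 'b'  n6⇒n7
[5] read 'b'  n7⇒n8  → match P1@[1:5],P4@[2:5]
[6] read 'b'  n8⇒n3 (fail-walked)
[7] read 'c'  n3⇒n4
[8] read 'c'  n4⇒n5  → match P0@[4:8]
[9] read 'c'  n5⇒n0 (fail-walked)
[10] read 'b'  n0⇒n1
[11] read 'b'  n1⇒n2
[12] read 'b'  n2⇒n3
[13] read 'b'  n3⇒n3 (fail-walked)
[14] read 'c'  n3⇒n4
[15] read 'c'  n4⇒n5  → match P0@[11:15]
[16] read 'a'  n5⇒n9 (fail-walked)  → match P2@[16:16]
[17] read 'a'  n9⇒n9 (fail-walked)  → match P2@[17:17]
[18] read 'c'  n9⇒n0 (fail-walked)
[19] read 'a'  n0⇒n9  → match P2@[19:19]
[20] read 'b'  n9⇒n1 (fail-walked)
[21] read 'a'  n1⇒n10  → match P2@[21:21],P3@[20:21]
[22] read 'a'  n10⇒n9 (fail-walked)  → match P2@[22:22]
[23] read 'b'  n9⇒n1 (fail-walked)
[24] read 'b'  n1⇒n2
[25] read 'a'  n2⇒n6  → match P2@[25:25],P3@[24:25]
[26] read 'b'  n6⇒n7
[27] read 'b'  n7⇒n8  → match P1@[23:27],P4@[24:27]
[28] read 'a'  n8⇒n6 (fail-walked)  → match P2@[28:28],P3@[27:28]
[29] read 'b'  n6⇒n7
[30] read 'b'  n7⇒n8  → match P1@[26:30],P4@[27:30]
[31] read 'a'  n8⇒n6 (fail-walked)  → match P2@[31:31],P3@[30:31]
[32] read 'b'  n6⇒n7
[33] read 'b'  n7⇒n8  → match P1@[29:33],P4@[30:33]
[34] read 'a'  n8⇒n6 (fail-walked)  → match P2@[34:34],P3@[33:34]
[35] read 'b'  n6⇒n7
[36] read 'a'  n7⇒n10 (fail-walked)  → match P2@[36:36],P3@[35:36]
[37] read 'c'  n10⇒n0 (fail-walked)
[38] read 'a'  n0⇒n9  → match P2@[38:38]
[39] read 'a'  n9⇒n9 (fail-walked)  → match P2@[39:39]
[40] read 'a'  n9⇒n9 (fail-walked)  → match P2@[40:40]
[41] read 'b'  n9⇒n1 (fail-walked)
[42] read 'a'  n1⇒n10  → match P2@[42:42],P3@[41:42]
[43] read 'b'  n10⇒n11
[44] read 'b'  n11⇒n12  → match P4@[41:44]
[45] read 'c'  n12⇒n0 (fail-walked)
[46] read 'b'  n0⇒n1
[47] read 'a'  n1⇒n10  → match P2@[47:47],P3@[46:47]
[48] read 'b'  n10⇒n11
[49] read 'c'  n11⇒n0 (fail-walked)
[50] read 'c'  n0⇒n0
[51] read 'a'  n0⇒n9  → match P2@[51:51]
[52] read 'b'  n9⇒n1 (fail-walked)
[53] read 'a'  n1⇒n10  → match P2@[53:53],P3@[52:53]
[54] read 'b'  n10⇒n11
[55] read 'b'  n11⇒n12  → match P4@[52:55]
[56] read 'a'  n12⇒n6 (fail-walked)  → match P2@[56:56],P3@[55:56]
[57] read 'b'  n6⇒n7
[58] read 'b'  n7⇒n8  → match P1@[54:58],P4@[55:58]
[59] read 'a'  n8⇒n6 (fail-walked)  → match P2@[59:59],P3@[58:59]
[60] read 'c'  n6⇒n0 (fail-walked)

Result: [[3,2],[3,3],[5,1],[5,4],[8,0],[15,0],[16,2],[17,2],[19,2],[21,2],[21,3],[22,2],[25,2],[25,3],[27,1],[27,4],[28,2],[28,3],[30,1],[30,4],[31,2],[31,3],[33,1],[33,4],[34,2],[34,3],[36,2],[36,3],[38,2],[39,2],[40,2],[42,2],[42,3],[44,4],[47,2],[47,3],[51,2],[53,2],[53,3],[55,4],[56,2],[56,3],[58,1],[58,4],[59,2],[59,3]]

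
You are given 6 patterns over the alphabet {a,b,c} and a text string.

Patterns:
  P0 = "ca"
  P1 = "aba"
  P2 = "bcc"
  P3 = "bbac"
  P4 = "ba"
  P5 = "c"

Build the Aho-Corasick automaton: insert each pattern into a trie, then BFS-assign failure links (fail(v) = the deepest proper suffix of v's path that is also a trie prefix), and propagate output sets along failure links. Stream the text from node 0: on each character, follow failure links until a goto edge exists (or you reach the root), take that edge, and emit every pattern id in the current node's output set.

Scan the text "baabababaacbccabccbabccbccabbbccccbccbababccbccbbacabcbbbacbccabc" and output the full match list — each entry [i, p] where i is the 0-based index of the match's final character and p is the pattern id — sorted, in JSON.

Construct AC machine:
Trie nodes:
  n0 'ε': a→3 b→6 c→1
  n1 'c': a→2  ←P5
  n2 'ca': ·  ←P0
  n3 'a': b→4
  n4 'ab': a→5
  n5 'aba': ·  ←P1
  n6 'b': a→12 b→9 c→7
  n7 'bc': c→8
  n8 'bcc': ·  ←P2
  n9 'bb': a→10
  n10 'bba': c→11
  n11 'bbac': ·  ←P3
  n12 'ba': ·  ←P4

Failure links (BFS by depth):
  n1('c'): parent n0 fail=0; on 'c' 0 → fail=0;  out {5}∪∅={5}
  n3('a'): parent n0 fail=0; on 'a' 0 → fail=0;  out ∅∪∅=∅
  n6('b'): parent n0 fail=0; on 'b' 0 → fail=0;  out ∅∪∅=∅
  n2('ca'): parent n1 fail=0; on 'a' 0 → fail=3;  out {0}∪∅={0}
  n4('ab'): parent n3 fail=0; on 'b' 0 → fail=6;  out ∅∪∅=∅
  n7('bc'): parent n6 fail=0; on 'c' 0 → fail=1;  out ∅∪{5}={5}
  n9('bb'): parent n6 fail=0; on 'b' 0 → fail=6;  out ∅∪∅=∅
  n12('ba'): parent n6 fail=0; on 'a' 0 → fail=3;  out {4}∪∅={4}
  n5('aba'): parent n4 fail=6; on 'a' 6 → fail=12;  out {1}∪{4}={1,4}
  n8('bcc'): parent n7 fail=1; on 'c' 1→0 → fail=1;  out {2}∪{5}={2,5}
  n10('bba'): parent n9 fail=6; on 'a' 6 → fail=12;  out ∅∪{4}={4}
  n11('bbac'): parent n10 fail=12; on 'c' 12→3→0 → fail=1;  out {3}∪{5}={3,5}

Text stream:
i=0 'b': node 0→6
i=1 'a': node 6→12  ** P4@[0:1]
i=2 'a': node 12→3 (via fail)
i=3 'b': node 3→4
i=4 'a': node 4→5  ** P1@[2:4],P4@[3:4]
i=5 'b': node 5→4 (via fail)
i=6 'a': node 4→5  ** P1@[4:6],P4@[5:6]
i=7 'b': node 5→4 (via fail)
i=8 'a': node 4→5  ** P1@[6:8],P4@[7:8]
i=9 'a': node 5→3 (via fail)
i=10 'c': node 3→1 (via fail)  ** P5@[10:10]
i=11 'b': node 1→6 (via fail)
i=12 'c': node 6→7  ** P5@[12:12]
i=13 'c': node 7→8  ** P2@[11:13],P5@[13:13]
i=14 'a': node 8→2 (via fail)  ** P0@[13:14]
i=15 'b': node 2→4 (via fail)
i=16 'c': node 4→7 (via fail)  ** P5@[16:16]
i=17 'c': node 7→8  ** P2@[15:17],P5@[17:17]
i=18 'b': node 8→6 (via fail)
i=19 'a': node 6→12  ** P4@[18:19]
i=20 'b': node 12→4 (via fail)
i=21 'c': node 4→7 (via fail)  ** P5@[21:21]
i=22 'c': node 7→8  ** P2@[20:22],P5@[22:22]
i=23 'b': node 8→6 (via fail)
i=24 'c': node 6→7  ** P5@[24:24]
i=25 'c': node 7→8  ** P2@[23:25],P5@[25:25]
i=26 'a': node 8→2 (via fail)  ** P0@[25:26]
i=27 'b': node 2→4 (via fail)
i=28 'b': node 4→9 (via fail)
i=29 'b': node 9→9 (via fail)
i=30 'c': node 9→7 (via fail)  ** P5@[30:30]
i=31 'c': node 7→8  ** P2@[29:31],P5@[31:31]
i=32 'c': node 8→1 (via fail)  ** P5@[32:32]
i=33 'c': node 1→1 (via fail)  ** P5@[33:33]
i=34 'b': node 1→6 (via fail)
i=35 'c': node 6→7  ** P5@[35:35]
i=36 'c': node 7→8  ** P2@[34:36],P5@[36:36]
i=37 'b': node 8→6 (via fail)
i=38 'a': node 6→12  ** P4@[37:38]
i=39 'b': node 12→4 (via fail)
i=40 'a': node 4→5  ** P1@[38:40],P4@[39:40]
i=41 'b': node 5→4 (via fail)
i=42 'c': node 4→7 (via fail)  ** P5@[42:42]
i=43 'c': node 7→8  ** P2@[41:43],P5@[43:43]
i=44 'b': node 8→6 (via fail)
i=45 'c': node 6→7  ** P5@[45:45]
i=46 'c': node 7→8  ** P2@[44:46],P5@[46:46]
i=47 'b': node 8→6 (via fail)
i=48 'b': node 6→9
i=49 'a': node 9→10  ** P4@[48:49]
i=50 'c': node 10→11  ** P3@[47:50],P5@[50:50]
i=51 'a': node 11→2 (via fail)  ** P0@[50:51]
i=52 'b': node 2→4 (via fail)
i=53 'c': node 4→7 (via fail)  ** P5@[53:53]
i=54 'b': node 7→6 (via fail)
i=55 'b': node 6→9
i=56 'b': node 9→9 (via fail)
i=57 'a': node 9→10  ** P4@[56:57]
i=58 'c': node 10→11  ** P3@[55:58],P5@[58:58]
i=59 'b': node 11→6 (via fail)
i=60 'c': node 6→7  ** P5@[60:60]
i=61 'c': node 7→8  ** P2@[59:61],P5@[61:61]
i=62 'a': node 8→2 (via fail)  ** P0@[61:62]
i=63 'b': node 2→4 (via fail)
i=64 'c': node 4→7 (via fail)  ** P5@[64:64]

Matches: [[1,4],[4,1],[4,4],[6,1],[6,4],[8,1],[8,4],[10,5],[12,5],[13,2],[13,5],[14,0],[16,5],[17,2],[17,5],[19,4],[21,5],[22,2],[22,5],[24,5],[25,2],[25,5],[26,0],[30,5],[31,2],[31,5],[32,5],[33,5],[35,5],[36,2],[36,5],[38,4],[40,1],[40,4],[42,5],[43,2],[43,5],[45,5],[46,2],[46,5],[49,4],[50,3],[50,5],[51,0],[53,5],[57,4],[58,3],[58,5],[60,5],[61,2],[61,5],[62,0],[64,5]]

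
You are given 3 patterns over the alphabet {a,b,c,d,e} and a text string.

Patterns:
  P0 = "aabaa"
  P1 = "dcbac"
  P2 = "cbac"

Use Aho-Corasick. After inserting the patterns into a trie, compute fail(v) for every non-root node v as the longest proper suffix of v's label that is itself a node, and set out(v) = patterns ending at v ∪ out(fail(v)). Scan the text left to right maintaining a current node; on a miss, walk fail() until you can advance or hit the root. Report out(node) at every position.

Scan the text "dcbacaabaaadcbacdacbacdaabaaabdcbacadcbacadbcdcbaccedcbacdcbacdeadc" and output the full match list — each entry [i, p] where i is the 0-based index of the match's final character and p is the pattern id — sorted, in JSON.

Build:
Trie (insert patterns):
  0='ε' goto a→1 c→11 d→6
  1='a' goto a→2
  2='aa' goto b→3
  3='aab' goto a→4
  4='aaba' goto a→5
  5='aabaa' goto ·  [P0 ends]
  6='d' goto c→7
  7='dc' goto b→8
  8='dcb' goto a→9
  9='dcba' goto c→10
  10='dcbac' goto ·  [P1 ends]
  11='c' goto b→12
  12='cb' goto a→13
  13='cba' goto c→14
  14='cbac' goto ·  [P2 ends]

BFS fail/out derivation:
  n1('a'): parent n0 fail=0; on 'a' 0 → fail=0;  out ∅∪∅=∅
  n6('d'): parent n0 fail=0; on 'd' 0 → fail=0;  out ∅∪∅=∅
  n11('c'): parent n0 fail=0; on 'c' 0 → fail=0;  out ∅∪∅=∅
  n2('aa'): parent n1 fail=0; on 'a' 0 → fail=1;  out ∅∪∅=∅
  n7('dc'): parent n6 fail=0; on 'c' 0 → fail=11;  out ∅∪∅=∅
  n12('cb'): parent n11 fail=0; on 'b' 0 → fail=0;  out ∅∪∅=∅
  n3('aab'): parent n2 fail=1; on 'b' 1→0 → fail=0;  out ∅∪∅=∅
  n8('dcb'): parent n7 fail=11; on 'b' 11 → fail=12;  out ∅∪∅=∅
  n13('cba'): parent n12 fail=0; on 'a' 0 → fail=1;  out ∅∪∅=∅
  n4('aaba'): parent n3 fail=0; on 'a' 0 → fail=1;  out ∅∪∅=∅
  n9('dcba'): parent n8 fail=12; on 'a' 12 → fail=13;  out ∅∪∅=∅
  n14('cbac'): parent n13 fail=1; on 'c' 1→0 → fail=11;  out {2}∪∅={2}
  n5('aabaa'): parent n4 fail=1; on 'a' 1 → fail=2;  out {0}∪∅={0}
  n10('dcbac'): parent n9 fail=13; on 'c' 13 → fail=14;  out {1}∪{2}={1,2}

Scan:
pos 0 'd': at 6
pos 1 'c': at 7
pos 2 'b': at 8
pos 3 'a': at 9
pos 4 'c': at 10  emit P1@[0:4],P2@[1:4]
pos 5 'a': at 1 (fail-walked)
pos 6 'a': at 2
pos 7 'b': at 3
pos 8 'a': at 4
pos 9 'a': at 5  emit P0@[5:9]
pos 10 'a': at 2 (fail-walked)
pos 11 'd': at 6 (fail-walked)
pos 12 'c': at 7
pos 13 'b': at 8
pos 14 'a': at 9
pos 15 'c': at 10  emit P1@[11:15],P2@[12:15]
pos 16 'd': at 6 (fail-walked)
pos 17 'a': at 1 (fail-walked)
pos 18 'c': at 11 (fail-walked)
pos 19 'b': at 12
pos 20 'a': at 13
pos 21 'c': at 14  emit P2@[18:21]
pos 22 'd': at 6 (fail-walked)
pos 23 'a': at 1 (fail-walked)
pos 24 'a': at 2
pos 25 'b': at 3
pos 26 'a': at 4
pos 27 'a': at 5  emit P0@[23:27]
pos 28 'a': at 2 (fail-walked)
pos 29 'b': at 3
pos 30 'd': at 6 (fail-walked)
pos 31 'c': at 7
pos 32 'b': at 8
pos 33 'a': at 9
pos 34 'c': at 10  emit P1@[30:34],P2@[31:34]
pos 35 'a': at 1 (fail-walked)
pos 36 'd': at 6 (fail-walked)
pos 37 'c': at 7
pos 38 'b': at 8
pos 39 'a': at 9
pos 40 'c': at 10  emit P1@[36:40],P2@[37:40]
pos 41 'a': at 1 (fail-walked)
pos 42 'd': at 6 (fail-walked)
pos 43 'b': at 0 (fail-walked)
pos 44 'c': at 11
pos 45 'd': at 6 (fail-walked)
pos 46 'c': at 7
pos 47 'b': at 8
pos 48 'a': at 9
pos 49 'c': at 10  emit P1@[45:49],P2@[46:49]
pos 50 'c': at 11 (fail-walked)
pos 51 'e': at 0 (fail-walked)
pos 52 'd': at 6
pos 53 'c': at 7
pos 54 'b': at 8
pos 55 'a': at 9
pos 56 'c': at 10  emit P1@[52:56],P2@[53:56]
pos 57 'd': at 6 (fail-walked)
pos 58 'c': at 7
pos 59 'b': at 8
pos 60 'a': at 9
pos 61 'c': at 10  emit P1@[57:61],P2@[58:61]
pos 62 'd': at 6 (fail-walked)
pos 63 'e': at 0 (fail-walked)
pos 64 'a': at 1
pos 65 'd': at 6 (fail-walked)
pos 66 'c': at 7

Result: [[4,1],[4,2],[9,0],[15,1],[15,2],[21,2],[27,0],[34,1],[34,2],[40,1],[40,2],[49,1],[49,2],[56,1],[56,2],[61,1],[61,2]]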